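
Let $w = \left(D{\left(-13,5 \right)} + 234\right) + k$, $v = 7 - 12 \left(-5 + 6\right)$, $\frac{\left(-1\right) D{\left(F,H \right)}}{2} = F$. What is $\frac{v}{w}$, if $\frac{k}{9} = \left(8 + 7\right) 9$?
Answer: $- \frac{1}{295} \approx -0.0033898$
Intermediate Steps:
$D{\left(F,H \right)} = - 2 F$
$v = -5$ ($v = 7 - 12 = -5$)
$k = 1215$ ($k = 9 \left(8 + 7\right) 9 = 9 \cdot 15 \cdot 9 = 9 \cdot 135 = 1215$)
$w = 1475$ ($w = \left(\left(-2\right) \left(-13\right) + 234\right) + 1215 = \left(26 + 234\right) + 1215 = 260 + 1215 = 1475$)
$\frac{v}{w} = - \frac{5}{1475} = \left(-5\right) \frac{1}{1475} = - \frac{1}{295}$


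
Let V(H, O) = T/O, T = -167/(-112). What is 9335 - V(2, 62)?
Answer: 64822073/6944 ≈ 9335.0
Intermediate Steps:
T = 167/112 (T = -167*(-1/112) = 167/112 ≈ 1.4911)
V(H, O) = 167/(112*O)
9335 - V(2, 62) = 9335 - 167/(112*62) = 9335 - 1*167/6944 = 9335 - 167/6944 = 64822073/6944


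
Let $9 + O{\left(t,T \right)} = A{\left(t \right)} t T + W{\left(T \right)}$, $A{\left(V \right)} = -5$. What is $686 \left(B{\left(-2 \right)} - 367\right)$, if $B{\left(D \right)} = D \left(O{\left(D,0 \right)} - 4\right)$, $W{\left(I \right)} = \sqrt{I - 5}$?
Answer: $-233926 - 1372 i \sqrt{5} \approx -2.3393 \cdot 10^{5} - 3067.9 i$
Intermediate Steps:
$W{\left(I \right)} = \sqrt{-5 + I}$
$O{\left(t,T \right)} = -9 + \sqrt{-5 + T} - 5 T t$ ($O{\left(t,T \right)} = -9 + \left(- 5 t T + \sqrt{-5 + T}\right) = -9 - \left(- \sqrt{-5 + T} + 5 T t\right) = -9 + \sqrt{-5 + T} - 5 T t$)
$B{\left(D \right)} = D \left(-13 + i \sqrt{5}\right)$ ($B{\left(D \right)} = D \left(\left(-9 + \sqrt{-5 + 0} - 0 D\right) - 4\right) = D \left(\left(-9 + \sqrt{-5} + 0\right) - 4\right) = D \left(\left(-9 + i \sqrt{5} + 0\right) - 4\right) = D \left(\left(-9 + i \sqrt{5}\right) - 4\right) = D \left(-13 + i \sqrt{5}\right)$)
$686 \left(B{\left(-2 \right)} - 367\right) = 686 \left(- 2 \left(-13 + i \sqrt{5}\right) - 367\right) = 686 \left(\left(26 - 2 i \sqrt{5}\right) - 367\right) = 686 \left(-341 - 2 i \sqrt{5}\right) = -233926 - 1372 i \sqrt{5}$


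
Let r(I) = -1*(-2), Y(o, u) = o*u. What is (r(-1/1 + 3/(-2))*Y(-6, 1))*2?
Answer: -24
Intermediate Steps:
r(I) = 2
(r(-1/1 + 3/(-2))*Y(-6, 1))*2 = (2*(-6*1))*2 = (2*(-6))*2 = -12*2 = -24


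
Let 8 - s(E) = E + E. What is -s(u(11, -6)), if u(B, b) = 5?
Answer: 2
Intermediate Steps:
s(E) = 8 - 2*E (s(E) = 8 - (E + E) = 8 - 2*E)
-s(u(11, -6)) = -(8 - 2*5) = -(8 - 10) = -1*(-2) = 2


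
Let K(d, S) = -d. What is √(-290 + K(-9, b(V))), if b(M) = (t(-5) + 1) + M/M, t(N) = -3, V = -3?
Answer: I*√281 ≈ 16.763*I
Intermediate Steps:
b(M) = -1 (b(M) = (-3 + 1) + M/M = -2 + 1 = -1)
√(-290 + K(-9, b(V))) = √(-290 - 1*(-9)) = √(-290 + 9) = √(-281) = I*√281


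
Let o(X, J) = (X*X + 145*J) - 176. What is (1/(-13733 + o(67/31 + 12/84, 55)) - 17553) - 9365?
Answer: -7514863006757/279176126 ≈ -26918.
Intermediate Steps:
o(X, J) = -176 + X² + 145*J (o(X, J) = (X² + 145*J) - 176 = -176 + X² + 145*J)
(1/(-13733 + o(67/31 + 12/84, 55)) - 17553) - 9365 = (1/(-13733 + (-176 + (67/31 + 12/84)² + 145*55)) - 17553) - 9365 = (1/(-13733 + (-176 + (67*(1/31) + 12*(1/84))² + 7975)) - 17553) - 9365 = (1/(-13733 + (-176 + (67/31 + ⅐)² + 7975)) - 17553) - 9365 = (1/(-13733 + (-176 + (500/217)² + 7975)) - 17553) - 9365 = (1/(-13733 + (-176 + 250000/47089 + 7975)) - 17553) - 9365 = (1/(-13733 + 367497111/47089) - 17553) - 9365 = (1/(-279176126/47089) - 17553) - 9365 = (-47089/279176126 - 17553) - 9365 = -4900378586767/279176126 - 9365 = -7514863006757/279176126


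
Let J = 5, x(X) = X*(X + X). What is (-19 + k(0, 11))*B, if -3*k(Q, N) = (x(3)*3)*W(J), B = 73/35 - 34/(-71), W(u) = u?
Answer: -694657/2485 ≈ -279.54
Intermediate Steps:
x(X) = 2*X² (x(X) = X*(2*X) = 2*X²)
B = 6373/2485 (B = 73*(1/35) - 34*(-1/71) = 73/35 + 34/71 = 6373/2485 ≈ 2.5646)
k(Q, N) = -90 (k(Q, N) = -(2*3²)*3*5/3 = -(2*9)*3*5/3 = -18*3*5/3 = -18*5 = -⅓*270 = -90)
(-19 + k(0, 11))*B = (-19 - 90)*(6373/2485) = -109*6373/2485 = -694657/2485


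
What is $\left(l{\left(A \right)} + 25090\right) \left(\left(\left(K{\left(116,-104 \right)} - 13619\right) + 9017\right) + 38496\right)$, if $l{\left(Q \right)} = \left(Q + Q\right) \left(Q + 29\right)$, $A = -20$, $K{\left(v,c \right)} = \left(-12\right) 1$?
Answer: $837901860$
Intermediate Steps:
$K{\left(v,c \right)} = -12$
$l{\left(Q \right)} = 2 Q \left(29 + Q\right)$
$\left(l{\left(A \right)} + 25090\right) \left(\left(\left(K{\left(116,-104 \right)} - 13619\right) + 9017\right) + 38496\right) = \left(2 \left(-20\right) \left(29 - 20\right) + 25090\right) \left(\left(\left(-12 - 13619\right) + 9017\right) + 38496\right) = \left(2 \left(-20\right) 9 + 25090\right) \left(\left(-13631 + 9017\right) + 38496\right) = \left(-360 + 25090\right) \left(-4614 + 38496\right) = 24730 \cdot 33882 = 837901860$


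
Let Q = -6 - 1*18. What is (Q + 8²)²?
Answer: 1600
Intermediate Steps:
Q = -24 (Q = -6 - 18 = -24)
(Q + 8²)² = (-24 + 8²)² = (-24 + 64)² = 40² = 1600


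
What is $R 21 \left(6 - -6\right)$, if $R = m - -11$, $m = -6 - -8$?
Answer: $3276$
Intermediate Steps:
$m = 2$ ($m = -6 + 8 = 2$)
$R = 13$ ($R = 2 - -11 = 2 + 11 = 13$)
$R 21 \left(6 - -6\right) = 13 \cdot 21 \left(6 - -6\right) = 273 \left(6 + 6\right) = 273 \cdot 12 = 3276$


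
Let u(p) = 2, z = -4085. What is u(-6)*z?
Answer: -8170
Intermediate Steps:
u(-6)*z = 2*(-4085) = -8170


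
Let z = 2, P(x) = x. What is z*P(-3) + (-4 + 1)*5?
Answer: -21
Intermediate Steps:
z*P(-3) + (-4 + 1)*5 = 2*(-3) + (-4 + 1)*5 = -6 - 3*5 = -6 - 15 = -21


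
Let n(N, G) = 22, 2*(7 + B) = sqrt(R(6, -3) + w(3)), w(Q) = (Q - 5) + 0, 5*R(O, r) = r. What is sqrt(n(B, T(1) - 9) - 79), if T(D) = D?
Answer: I*sqrt(57) ≈ 7.5498*I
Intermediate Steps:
R(O, r) = r/5
w(Q) = -5 + Q (w(Q) = (-5 + Q) + 0 = -5 + Q)
B = -7 + I*sqrt(65)/10 (B = -7 + sqrt((1/5)*(-3) + (-5 + 3))/2 = -7 + sqrt(-3/5 - 2)/2 = -7 + sqrt(-13/5)/2 = -7 + (I*sqrt(65)/5)/2 = -7 + I*sqrt(65)/10 ≈ -7.0 + 0.80623*I)
sqrt(n(B, T(1) - 9) - 79) = sqrt(22 - 79) = sqrt(-57) = I*sqrt(57)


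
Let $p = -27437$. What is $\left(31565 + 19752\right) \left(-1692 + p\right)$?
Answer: $-1494812893$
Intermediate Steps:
$\left(31565 + 19752\right) \left(-1692 + p\right) = \left(31565 + 19752\right) \left(-1692 - 27437\right) = 51317 \left(-29129\right) = -1494812893$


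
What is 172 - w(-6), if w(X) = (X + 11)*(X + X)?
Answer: 232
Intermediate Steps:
w(X) = 2*X*(11 + X) (w(X) = (11 + X)*(2*X) = 2*X*(11 + X))
172 - w(-6) = 172 - 2*(-6)*(11 - 6) = 172 - 2*(-6)*5 = 172 - 1*(-60) = 172 + 60 = 232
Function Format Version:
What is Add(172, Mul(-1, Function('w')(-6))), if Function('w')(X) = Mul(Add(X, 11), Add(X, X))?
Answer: 232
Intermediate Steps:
Function('w')(X) = Mul(2, X, Add(11, X)) (Function('w')(X) = Mul(Add(11, X), Mul(2, X)) = Mul(2, X, Add(11, X)))
Add(172, Mul(-1, Function('w')(-6))) = Add(172, Mul(-1, Mul(2, -6, Add(11, -6)))) = Add(172, Mul(-1, Mul(2, -6, 5))) = Add(172, Mul(-1, -60)) = Add(172, 60) = 232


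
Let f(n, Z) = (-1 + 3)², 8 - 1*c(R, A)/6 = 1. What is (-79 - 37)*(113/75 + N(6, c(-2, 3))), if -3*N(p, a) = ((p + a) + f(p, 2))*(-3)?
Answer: -465508/75 ≈ -6206.8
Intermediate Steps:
c(R, A) = 42 (c(R, A) = 48 - 6*1 = 48 - 6 = 42)
f(n, Z) = 4 (f(n, Z) = 2² = 4)
N(p, a) = 4 + a + p (N(p, a) = -((p + a) + 4)*(-3)/3 = -((a + p) + 4)*(-3)/3 = -(4 + a + p)*(-3)/3 = -(-12 - 3*a - 3*p)/3 = 4 + a + p)
(-79 - 37)*(113/75 + N(6, c(-2, 3))) = (-79 - 37)*(113/75 + (4 + 42 + 6)) = -116*(113*(1/75) + 52) = -116*(113/75 + 52) = -116*4013/75 = -465508/75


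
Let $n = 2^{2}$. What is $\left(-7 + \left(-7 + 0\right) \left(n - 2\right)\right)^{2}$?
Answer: $441$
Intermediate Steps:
$n = 4$
$\left(-7 + \left(-7 + 0\right) \left(n - 2\right)\right)^{2} = \left(-7 + \left(-7 + 0\right) \left(4 - 2\right)\right)^{2} = \left(-7 - 14\right)^{2} = \left(-21\right)^{2} = 441$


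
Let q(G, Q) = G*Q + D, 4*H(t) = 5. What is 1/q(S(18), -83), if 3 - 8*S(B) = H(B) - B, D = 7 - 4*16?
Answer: -32/8381 ≈ -0.0038182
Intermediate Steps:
D = -57 (D = 7 - 64 = -57)
H(t) = 5/4 (H(t) = (¼)*5 = 5/4)
S(B) = 7/32 + B/8 (S(B) = 3/8 - (5/4 - B)/8 = 3/8 + (-5/32 + B/8) = 7/32 + B/8)
q(G, Q) = -57 + G*Q (q(G, Q) = G*Q - 57 = -57 + G*Q)
1/q(S(18), -83) = 1/(-57 + (7/32 + (⅛)*18)*(-83)) = 1/(-57 + (7/32 + 9/4)*(-83)) = 1/(-57 + (79/32)*(-83)) = 1/(-57 - 6557/32) = 1/(-8381/32) = -32/8381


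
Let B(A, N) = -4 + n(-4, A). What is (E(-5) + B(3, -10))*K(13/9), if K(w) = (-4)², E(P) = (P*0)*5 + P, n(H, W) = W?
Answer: -96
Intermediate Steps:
B(A, N) = -4 + A
E(P) = P (E(P) = 0*5 + P = 0 + P = P)
K(w) = 16
(E(-5) + B(3, -10))*K(13/9) = (-5 + (-4 + 3))*16 = (-5 - 1)*16 = -6*16 = -96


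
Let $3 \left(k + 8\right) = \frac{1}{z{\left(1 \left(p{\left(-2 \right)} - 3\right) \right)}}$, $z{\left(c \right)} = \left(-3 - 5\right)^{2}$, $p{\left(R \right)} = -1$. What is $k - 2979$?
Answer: $- \frac{573503}{192} \approx -2987.0$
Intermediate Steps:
$z{\left(c \right)} = 64$ ($z{\left(c \right)} = \left(-8\right)^{2} = 64$)
$k = - \frac{1535}{192}$ ($k = -8 + \frac{1}{3 \cdot 64} = -8 + \frac{1}{3} \cdot \frac{1}{64} = -8 + \frac{1}{192} = - \frac{1535}{192} \approx -7.9948$)
$k - 2979 = - \frac{1535}{192} - 2979 = - \frac{573503}{192}$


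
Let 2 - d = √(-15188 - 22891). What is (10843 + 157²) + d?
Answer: 35494 - 3*I*√4231 ≈ 35494.0 - 195.14*I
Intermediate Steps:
d = 2 - 3*I*√4231 (d = 2 - √(-15188 - 22891) = 2 - √(-38079) = 2 - 3*I*√4231 ≈ 2.0 - 195.14*I)
(10843 + 157²) + d = (10843 + 157²) + (2 - 3*I*√4231) = (10843 + 24649) + (2 - 3*I*√4231) = 35492 + (2 - 3*I*√4231) = 35494 - 3*I*√4231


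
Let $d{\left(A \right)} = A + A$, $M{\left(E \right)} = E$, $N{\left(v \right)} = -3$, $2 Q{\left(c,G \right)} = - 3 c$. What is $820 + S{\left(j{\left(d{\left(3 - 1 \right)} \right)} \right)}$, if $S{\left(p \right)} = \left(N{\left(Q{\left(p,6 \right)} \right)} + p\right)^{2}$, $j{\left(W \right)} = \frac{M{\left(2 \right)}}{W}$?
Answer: $\frac{3305}{4} \approx 826.25$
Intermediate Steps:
$Q{\left(c,G \right)} = - \frac{3 c}{2}$ ($Q{\left(c,G \right)} = \frac{\left(-3\right) c}{2} = - \frac{3 c}{2}$)
$d{\left(A \right)} = 2 A$
$j{\left(W \right)} = \frac{2}{W}$
$S{\left(p \right)} = \left(-3 + p\right)^{2}$
$820 + S{\left(j{\left(d{\left(3 - 1 \right)} \right)} \right)} = 820 + \left(-3 + \frac{2}{2 \left(3 - 1\right)}\right)^{2} = 820 + \left(-3 + \frac{2}{2 \cdot 2}\right)^{2} = 820 + \left(-3 + \frac{2}{4}\right)^{2} = 820 + \left(-3 + 2 \cdot \frac{1}{4}\right)^{2} = 820 + \left(-3 + \frac{1}{2}\right)^{2} = 820 + \left(- \frac{5}{2}\right)^{2} = 820 + \frac{25}{4} = \frac{3305}{4}$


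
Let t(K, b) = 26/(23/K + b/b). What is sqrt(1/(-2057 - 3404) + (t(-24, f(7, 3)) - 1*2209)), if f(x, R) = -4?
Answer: I*sqrt(47268701246)/5461 ≈ 39.812*I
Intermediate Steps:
t(K, b) = 26/(1 + 23/K) (t(K, b) = 26/(23/K + 1) = 26/(1 + 23/K))
sqrt(1/(-2057 - 3404) + (t(-24, f(7, 3)) - 1*2209)) = sqrt(1/(-2057 - 3404) + (26*(-24)/(23 - 24) - 1*2209)) = sqrt(1/(-5461) + (26*(-24)/(-1) - 2209)) = sqrt(-1/5461 + (26*(-24)*(-1) - 2209)) = sqrt(-1/5461 + (624 - 2209)) = sqrt(-1/5461 - 1585) = sqrt(-8655686/5461) = I*sqrt(47268701246)/5461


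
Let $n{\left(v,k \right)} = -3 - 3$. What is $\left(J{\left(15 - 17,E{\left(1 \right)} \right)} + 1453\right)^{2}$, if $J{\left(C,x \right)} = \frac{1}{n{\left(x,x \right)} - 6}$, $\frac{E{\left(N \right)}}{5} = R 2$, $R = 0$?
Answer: $\frac{303979225}{144} \approx 2.111 \cdot 10^{6}$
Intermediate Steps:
$E{\left(N \right)} = 0$ ($E{\left(N \right)} = 5 \cdot 0 \cdot 2 = 5 \cdot 0 = 0$)
$n{\left(v,k \right)} = -6$ ($n{\left(v,k \right)} = -3 - 3 = -6$)
$J{\left(C,x \right)} = - \frac{1}{12}$ ($J{\left(C,x \right)} = \frac{1}{-6 - 6} = \frac{1}{-12} = - \frac{1}{12}$)
$\left(J{\left(15 - 17,E{\left(1 \right)} \right)} + 1453\right)^{2} = \left(- \frac{1}{12} + 1453\right)^{2} = \left(\frac{17435}{12}\right)^{2} = \frac{303979225}{144}$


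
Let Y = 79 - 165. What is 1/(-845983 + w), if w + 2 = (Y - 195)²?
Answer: -1/767024 ≈ -1.3037e-6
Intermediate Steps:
Y = -86
w = 78959 (w = -2 + (-86 - 195)² = -2 + (-281)² = -2 + 78961 = 78959)
1/(-845983 + w) = 1/(-845983 + 78959) = 1/(-767024) = -1/767024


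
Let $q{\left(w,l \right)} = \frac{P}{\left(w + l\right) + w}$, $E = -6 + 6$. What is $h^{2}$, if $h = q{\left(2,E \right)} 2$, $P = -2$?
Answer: $1$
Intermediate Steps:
$E = 0$
$q{\left(w,l \right)} = - \frac{2}{l + 2 w}$ ($q{\left(w,l \right)} = - \frac{2}{\left(w + l\right) + w} = - \frac{2}{\left(l + w\right) + w} = - \frac{2}{l + 2 w}$)
$h = -1$ ($h = - \frac{2}{0 + 2 \cdot 2} \cdot 2 = - \frac{2}{0 + 4} \cdot 2 = - \frac{2}{4} \cdot 2 = \left(-2\right) \frac{1}{4} \cdot 2 = \left(- \frac{1}{2}\right) 2 = -1$)
$h^{2} = \left(-1\right)^{2} = 1$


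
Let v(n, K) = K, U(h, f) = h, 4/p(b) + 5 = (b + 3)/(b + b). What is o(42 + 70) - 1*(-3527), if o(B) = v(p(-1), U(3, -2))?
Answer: 3530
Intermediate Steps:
p(b) = 4/(-5 + (3 + b)/(2*b)) (p(b) = 4/(-5 + (b + 3)/(b + b)) = 4/(-5 + (3 + b)/((2*b))) = 4/(-5 + (3 + b)*(1/(2*b))) = 4/(-5 + (3 + b)/(2*b)))
o(B) = 3
o(42 + 70) - 1*(-3527) = 3 - 1*(-3527) = 3 + 3527 = 3530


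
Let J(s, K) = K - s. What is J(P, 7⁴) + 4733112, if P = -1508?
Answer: 4737021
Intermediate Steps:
J(P, 7⁴) + 4733112 = (7⁴ - 1*(-1508)) + 4733112 = (2401 + 1508) + 4733112 = 3909 + 4733112 = 4737021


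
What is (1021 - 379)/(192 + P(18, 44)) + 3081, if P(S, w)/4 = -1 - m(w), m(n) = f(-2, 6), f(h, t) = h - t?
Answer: 339231/110 ≈ 3083.9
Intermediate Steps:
m(n) = -8 (m(n) = -2 - 1*6 = -2 - 6 = -8)
P(S, w) = 28 (P(S, w) = 4*(-1 - 1*(-8)) = 4*(-1 + 8) = 4*7 = 28)
(1021 - 379)/(192 + P(18, 44)) + 3081 = (1021 - 379)/(192 + 28) + 3081 = 642/220 + 3081 = 642*(1/220) + 3081 = 321/110 + 3081 = 339231/110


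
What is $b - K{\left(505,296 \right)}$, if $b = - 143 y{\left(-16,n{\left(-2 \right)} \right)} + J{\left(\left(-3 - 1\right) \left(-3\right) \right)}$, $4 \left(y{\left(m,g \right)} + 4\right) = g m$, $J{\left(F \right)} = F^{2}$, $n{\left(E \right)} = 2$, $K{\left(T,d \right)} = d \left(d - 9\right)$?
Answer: $-83092$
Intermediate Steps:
$K{\left(T,d \right)} = d \left(-9 + d\right)$
$y{\left(m,g \right)} = -4 + \frac{g m}{4}$
$b = 1860$ ($b = - 143 \left(-4 + \frac{1}{4} \cdot 2 \left(-16\right)\right) + \left(\left(-3 - 1\right) \left(-3\right)\right)^{2} = - 143 \left(-4 - 8\right) + \left(\left(-4\right) \left(-3\right)\right)^{2} = \left(-143\right) \left(-12\right) + 12^{2} = 1716 + 144 = 1860$)
$b - K{\left(505,296 \right)} = 1860 - 296 \left(-9 + 296\right) = 1860 - 296 \cdot 287 = 1860 - 84952 = -83092$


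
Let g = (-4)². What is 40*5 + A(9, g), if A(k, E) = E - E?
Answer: 200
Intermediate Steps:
g = 16
A(k, E) = 0
40*5 + A(9, g) = 40*5 + 0 = 200 + 0 = 200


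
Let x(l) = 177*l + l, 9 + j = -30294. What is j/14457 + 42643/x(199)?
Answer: -152301005/170698618 ≈ -0.89222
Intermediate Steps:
j = -30303 (j = -9 - 30294 = -30303)
x(l) = 178*l
j/14457 + 42643/x(199) = -30303/14457 + 42643/((178*199)) = -30303*1/14457 + 42643/35422 = -10101/4819 + 42643*(1/35422) = -10101/4819 + 42643/35422 = -152301005/170698618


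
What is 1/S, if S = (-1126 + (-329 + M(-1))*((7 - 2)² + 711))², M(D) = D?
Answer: 1/59538928036 ≈ 1.6796e-11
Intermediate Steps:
S = 59538928036 (S = (-1126 + (-329 - 1)*((7 - 2)² + 711))² = (-1126 - 330*(5² + 711))² = (-1126 - 330*(25 + 711))² = (-1126 - 330*736)² = (-1126 - 242880)² = (-244006)² = 59538928036)
1/S = 1/59538928036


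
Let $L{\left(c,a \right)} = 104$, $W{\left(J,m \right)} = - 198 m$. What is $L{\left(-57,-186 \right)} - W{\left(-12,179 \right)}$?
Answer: $35546$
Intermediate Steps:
$L{\left(-57,-186 \right)} - W{\left(-12,179 \right)} = 104 - \left(-198\right) 179 = 104 - -35442 = 104 + 35442 = 35546$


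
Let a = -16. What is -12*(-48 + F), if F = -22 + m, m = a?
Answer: 1032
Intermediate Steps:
m = -16
F = -38 (F = -22 - 16 = -38)
-12*(-48 + F) = -12*(-48 - 38) = -12*(-86) = 1032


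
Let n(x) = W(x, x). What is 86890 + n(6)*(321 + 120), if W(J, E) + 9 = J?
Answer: 85567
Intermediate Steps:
W(J, E) = -9 + J
n(x) = -9 + x
86890 + n(6)*(321 + 120) = 86890 + (-9 + 6)*(321 + 120) = 86890 - 3*441 = 86890 - 1323 = 85567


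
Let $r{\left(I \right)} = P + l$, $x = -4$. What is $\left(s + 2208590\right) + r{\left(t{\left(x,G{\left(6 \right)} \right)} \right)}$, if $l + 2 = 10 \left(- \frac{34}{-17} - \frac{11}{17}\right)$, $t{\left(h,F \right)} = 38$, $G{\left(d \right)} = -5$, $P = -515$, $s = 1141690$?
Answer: $\frac{56946201}{17} \approx 3.3498 \cdot 10^{6}$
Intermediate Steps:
$l = \frac{196}{17}$ ($l = -2 + 10 \left(- \frac{34}{-17} - \frac{11}{17}\right) = -2 + 10 \left(\left(-34\right) \left(- \frac{1}{17}\right) - \frac{11}{17}\right) = -2 + 10 \left(2 - \frac{11}{17}\right) = -2 + 10 \cdot \frac{23}{17} = -2 + \frac{230}{17} = \frac{196}{17} \approx 11.529$)
$r{\left(I \right)} = - \frac{8559}{17}$ ($r{\left(I \right)} = -515 + \frac{196}{17} = - \frac{8559}{17}$)
$\left(s + 2208590\right) + r{\left(t{\left(x,G{\left(6 \right)} \right)} \right)} = \left(1141690 + 2208590\right) - \frac{8559}{17} = 3350280 - \frac{8559}{17} = \frac{56946201}{17}$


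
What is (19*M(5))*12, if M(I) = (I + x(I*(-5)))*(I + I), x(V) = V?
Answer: -45600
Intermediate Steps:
M(I) = -8*I² (M(I) = (I + I*(-5))*(I + I) = (I - 5*I)*(2*I) = (-4*I)*(2*I) = -8*I²)
(19*M(5))*12 = (19*(-8*5²))*12 = (19*(-8*25))*12 = (19*(-200))*12 = -3800*12 = -45600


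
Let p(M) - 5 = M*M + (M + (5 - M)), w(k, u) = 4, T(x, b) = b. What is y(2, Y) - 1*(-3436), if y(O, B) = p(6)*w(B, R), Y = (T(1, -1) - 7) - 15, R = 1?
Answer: 3620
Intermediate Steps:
p(M) = 10 + M**2 (p(M) = 5 + (M*M + (M + (5 - M))) = 5 + (M**2 + 5) = 5 + (5 + M**2) = 10 + M**2)
Y = -23 (Y = (-1 - 7) - 15 = -8 - 15 = -23)
y(O, B) = 184 (y(O, B) = (10 + 6**2)*4 = (10 + 36)*4 = 46*4 = 184)
y(2, Y) - 1*(-3436) = 184 - 1*(-3436) = 184 + 3436 = 3620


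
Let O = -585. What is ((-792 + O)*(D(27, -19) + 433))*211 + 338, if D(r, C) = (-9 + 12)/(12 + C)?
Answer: -879773950/7 ≈ -1.2568e+8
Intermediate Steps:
D(r, C) = 3/(12 + C)
((-792 + O)*(D(27, -19) + 433))*211 + 338 = ((-792 - 585)*(3/(12 - 19) + 433))*211 + 338 = -1377*(3/(-7) + 433)*211 + 338 = -1377*(3*(-⅐) + 433)*211 + 338 = -1377*(-3/7 + 433)*211 + 338 = -1377*3028/7*211 + 338 = -4169556/7*211 + 338 = -879776316/7 + 338 = -879773950/7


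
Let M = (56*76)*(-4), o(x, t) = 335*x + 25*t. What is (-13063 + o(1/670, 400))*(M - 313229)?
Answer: 2022799625/2 ≈ 1.0114e+9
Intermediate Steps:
o(x, t) = 25*t + 335*x
M = -17024 (M = 4256*(-4) = -17024)
(-13063 + o(1/670, 400))*(M - 313229) = (-13063 + (25*400 + 335/670))*(-17024 - 313229) = (-13063 + (10000 + 335*(1/670)))*(-330253) = (-13063 + (10000 + 1/2))*(-330253) = (-13063 + 20001/2)*(-330253) = -6125/2*(-330253) = 2022799625/2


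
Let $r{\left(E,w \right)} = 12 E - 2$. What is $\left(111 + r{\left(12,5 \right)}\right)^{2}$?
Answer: $64009$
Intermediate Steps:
$r{\left(E,w \right)} = -2 + 12 E$
$\left(111 + r{\left(12,5 \right)}\right)^{2} = \left(111 + \left(-2 + 12 \cdot 12\right)\right)^{2} = \left(111 + \left(-2 + 144\right)\right)^{2} = \left(111 + 142\right)^{2} = 253^{2} = 64009$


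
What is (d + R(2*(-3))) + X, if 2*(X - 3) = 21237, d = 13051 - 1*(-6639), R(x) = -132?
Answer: 60359/2 ≈ 30180.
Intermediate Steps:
d = 19690 (d = 13051 + 6639 = 19690)
X = 21243/2 (X = 3 + (½)*21237 = 3 + 21237/2 = 21243/2 ≈ 10622.)
(d + R(2*(-3))) + X = (19690 - 132) + 21243/2 = 19558 + 21243/2 = 60359/2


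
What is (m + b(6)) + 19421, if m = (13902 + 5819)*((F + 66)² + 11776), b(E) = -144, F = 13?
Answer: 355332534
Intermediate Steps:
m = 355313257 (m = (13902 + 5819)*((13 + 66)² + 11776) = 19721*(79² + 11776) = 19721*(6241 + 11776) = 19721*18017 = 355313257)
(m + b(6)) + 19421 = (355313257 - 144) + 19421 = 355313113 + 19421 = 355332534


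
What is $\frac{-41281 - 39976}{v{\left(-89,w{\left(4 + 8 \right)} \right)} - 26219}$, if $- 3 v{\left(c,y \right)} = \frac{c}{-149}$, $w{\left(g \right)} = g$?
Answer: $\frac{36321879}{11719982} \approx 3.0991$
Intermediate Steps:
$v{\left(c,y \right)} = \frac{c}{447}$ ($v{\left(c,y \right)} = - \frac{c \frac{1}{-149}}{3} = - \frac{c \left(- \frac{1}{149}\right)}{3} = - \frac{\left(- \frac{1}{149}\right) c}{3} = \frac{c}{447}$)
$\frac{-41281 - 39976}{v{\left(-89,w{\left(4 + 8 \right)} \right)} - 26219} = \frac{-41281 - 39976}{\frac{1}{447} \left(-89\right) - 26219} = - \frac{81257}{- \frac{89}{447} - 26219} = - \frac{81257}{- \frac{11719982}{447}} = \left(-81257\right) \left(- \frac{447}{11719982}\right) = \frac{36321879}{11719982}$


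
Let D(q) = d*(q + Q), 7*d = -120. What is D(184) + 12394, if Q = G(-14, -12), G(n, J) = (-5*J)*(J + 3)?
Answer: 129478/7 ≈ 18497.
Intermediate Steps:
G(n, J) = -5*J*(3 + J) (G(n, J) = (-5*J)*(3 + J) = -5*J*(3 + J))
Q = -540 (Q = -5*(-12)*(3 - 12) = -5*(-12)*(-9) = -540)
d = -120/7 (d = (1/7)*(-120) = -120/7 ≈ -17.143)
D(q) = 64800/7 - 120*q/7 (D(q) = -120*(q - 540)/7 = -120*(-540 + q)/7 = 64800/7 - 120*q/7)
D(184) + 12394 = (64800/7 - 120/7*184) + 12394 = (64800/7 - 22080/7) + 12394 = 42720/7 + 12394 = 129478/7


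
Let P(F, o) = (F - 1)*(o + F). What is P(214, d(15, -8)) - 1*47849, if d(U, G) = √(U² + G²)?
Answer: 1354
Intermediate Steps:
d(U, G) = √(G² + U²)
P(F, o) = (-1 + F)*(F + o)
P(214, d(15, -8)) - 1*47849 = (214² - 1*214 - √((-8)² + 15²) + 214*√((-8)² + 15²)) - 1*47849 = (45796 - 214 - √(64 + 225) + 214*√(64 + 225)) - 47849 = (45796 - 214 - √289 + 214*√289) - 47849 = (45796 - 214 - 1*17 + 214*17) - 47849 = (45796 - 214 - 17 + 3638) - 47849 = 49203 - 47849 = 1354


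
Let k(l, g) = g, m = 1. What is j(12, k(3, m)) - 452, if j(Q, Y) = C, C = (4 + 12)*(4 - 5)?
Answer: -468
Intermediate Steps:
C = -16 (C = 16*(-1) = -16)
j(Q, Y) = -16
j(12, k(3, m)) - 452 = -16 - 452 = -468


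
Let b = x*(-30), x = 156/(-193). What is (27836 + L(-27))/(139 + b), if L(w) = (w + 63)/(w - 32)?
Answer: 316961584/1858913 ≈ 170.51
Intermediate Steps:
x = -156/193 (x = 156*(-1/193) = -156/193 ≈ -0.80829)
L(w) = (63 + w)/(-32 + w)
b = 4680/193 (b = -156/193*(-30) = 4680/193 ≈ 24.249)
(27836 + L(-27))/(139 + b) = (27836 + (63 - 27)/(-32 - 27))/(139 + 4680/193) = (27836 + 36/(-59))/(31507/193) = (27836 - 1/59*36)*(193/31507) = (27836 - 36/59)*(193/31507) = (1642288/59)*(193/31507) = 316961584/1858913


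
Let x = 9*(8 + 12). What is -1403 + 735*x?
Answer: 130897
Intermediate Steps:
x = 180 (x = 9*20 = 180)
-1403 + 735*x = -1403 + 735*180 = -1403 + 132300 = 130897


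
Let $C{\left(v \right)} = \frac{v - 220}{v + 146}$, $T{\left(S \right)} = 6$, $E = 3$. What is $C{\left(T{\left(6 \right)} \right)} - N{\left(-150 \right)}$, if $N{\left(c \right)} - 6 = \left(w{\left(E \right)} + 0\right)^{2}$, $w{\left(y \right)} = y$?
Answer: $- \frac{1247}{76} \approx -16.408$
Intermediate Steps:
$C{\left(v \right)} = \frac{-220 + v}{146 + v}$
$N{\left(c \right)} = 15$ ($N{\left(c \right)} = 6 + \left(3 + 0\right)^{2} = 6 + 3^{2} = 6 + 9 = 15$)
$C{\left(T{\left(6 \right)} \right)} - N{\left(-150 \right)} = \frac{-220 + 6}{146 + 6} - 15 = \frac{1}{152} \left(-214\right) - 15 = - \frac{107}{76} - 15 = - \frac{1247}{76}$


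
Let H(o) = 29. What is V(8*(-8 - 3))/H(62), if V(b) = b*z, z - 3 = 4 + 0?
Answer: -616/29 ≈ -21.241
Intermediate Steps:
z = 7 (z = 3 + (4 + 0) = 3 + 4 = 7)
V(b) = 7*b (V(b) = b*7 = 7*b)
V(8*(-8 - 3))/H(62) = (7*(8*(-8 - 3)))/29 = (7*(8*(-11)))*(1/29) = (7*(-88))*(1/29) = -616*1/29 = -616/29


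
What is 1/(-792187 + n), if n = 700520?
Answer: -1/91667 ≈ -1.0909e-5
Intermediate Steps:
1/(-792187 + n) = 1/(-792187 + 700520) = 1/(-91667) = -1/91667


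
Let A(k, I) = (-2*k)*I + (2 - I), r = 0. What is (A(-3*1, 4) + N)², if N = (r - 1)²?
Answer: 529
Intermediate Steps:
A(k, I) = 2 - I - 2*I*k (A(k, I) = -2*I*k + (2 - I) = 2 - I - 2*I*k)
N = 1 (N = (0 - 1)² = (-1)² = 1)
(A(-3*1, 4) + N)² = ((2 - 1*4 - 2*4*(-3*1)) + 1)² = ((2 - 4 - 2*4*(-3)) + 1)² = ((2 - 4 + 24) + 1)² = (22 + 1)² = 23² = 529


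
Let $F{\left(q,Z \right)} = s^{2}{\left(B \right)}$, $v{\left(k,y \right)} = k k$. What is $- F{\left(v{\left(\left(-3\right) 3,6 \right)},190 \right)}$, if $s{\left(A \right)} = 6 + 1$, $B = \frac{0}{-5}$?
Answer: $-49$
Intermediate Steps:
$B = 0$ ($B = 0 \left(- \frac{1}{5}\right) = 0$)
$s{\left(A \right)} = 7$
$v{\left(k,y \right)} = k^{2}$
$F{\left(q,Z \right)} = 49$ ($F{\left(q,Z \right)} = 7^{2} = 49$)
$- F{\left(v{\left(\left(-3\right) 3,6 \right)},190 \right)} = \left(-1\right) 49 = -49$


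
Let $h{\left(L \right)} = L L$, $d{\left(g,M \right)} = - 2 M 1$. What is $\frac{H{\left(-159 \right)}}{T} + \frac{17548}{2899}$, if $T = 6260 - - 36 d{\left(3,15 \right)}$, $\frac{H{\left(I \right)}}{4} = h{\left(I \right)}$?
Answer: $\frac{96014279}{3754205} \approx 25.575$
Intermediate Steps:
$d{\left(g,M \right)} = - 2 M$
$h{\left(L \right)} = L^{2}$
$H{\left(I \right)} = 4 I^{2}$
$T = 5180$ ($T = 6260 - - 36 \left(\left(-2\right) 15\right) = 6260 - \left(-36\right) \left(-30\right) = 6260 - 1080 = 5180$)
$\frac{H{\left(-159 \right)}}{T} + \frac{17548}{2899} = \frac{4 \left(-159\right)^{2}}{5180} + \frac{17548}{2899} = 4 \cdot 25281 \cdot \frac{1}{5180} + 17548 \cdot \frac{1}{2899} = 101124 \cdot \frac{1}{5180} + \frac{17548}{2899} = \frac{25281}{1295} + \frac{17548}{2899} = \frac{96014279}{3754205}$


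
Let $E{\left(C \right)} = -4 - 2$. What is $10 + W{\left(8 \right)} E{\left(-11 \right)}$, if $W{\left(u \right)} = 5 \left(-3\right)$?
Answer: $100$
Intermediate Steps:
$W{\left(u \right)} = -15$
$E{\left(C \right)} = -6$
$10 + W{\left(8 \right)} E{\left(-11 \right)} = 10 - -90 = 10 + 90 = 100$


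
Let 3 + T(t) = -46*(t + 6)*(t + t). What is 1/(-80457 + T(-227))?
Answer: -1/4695824 ≈ -2.1296e-7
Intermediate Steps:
T(t) = -3 - 92*t*(6 + t) (T(t) = -3 - 46*(t + 6)*(t + t) = -3 - 46*(6 + t)*2*t = -3 - 92*t*(6 + t))
1/(-80457 + T(-227)) = 1/(-80457 + (-3 - 552*(-227) - 92*(-227)**2)) = 1/(-80457 + (-3 + 125304 - 92*51529)) = 1/(-80457 + (-3 + 125304 - 4740668)) = 1/(-80457 - 4615367) = 1/(-4695824) = -1/4695824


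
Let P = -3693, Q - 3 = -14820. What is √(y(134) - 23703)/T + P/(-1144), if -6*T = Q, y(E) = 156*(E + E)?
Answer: 3693/1144 + 2*√18105/4939 ≈ 3.2826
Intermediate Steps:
y(E) = 312*E (y(E) = 156*(2*E) = 312*E)
Q = -14817 (Q = 3 - 14820 = -14817)
T = 4939/2 (T = -⅙*(-14817) = 4939/2 ≈ 2469.5)
√(y(134) - 23703)/T + P/(-1144) = √(312*134 - 23703)/(4939/2) - 3693/(-1144) = √(41808 - 23703)*(2/4939) - 3693*(-1/1144) = √18105*(2/4939) + 3693/1144 = 2*√18105/4939 + 3693/1144 = 3693/1144 + 2*√18105/4939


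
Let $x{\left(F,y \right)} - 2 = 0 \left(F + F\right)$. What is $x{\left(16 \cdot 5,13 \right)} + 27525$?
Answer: $27527$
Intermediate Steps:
$x{\left(F,y \right)} = 2$ ($x{\left(F,y \right)} = 2 + 0 \left(F + F\right) = 2 + 0 \cdot 2 F = 2 + 0 = 2$)
$x{\left(16 \cdot 5,13 \right)} + 27525 = 2 + 27525 = 27527$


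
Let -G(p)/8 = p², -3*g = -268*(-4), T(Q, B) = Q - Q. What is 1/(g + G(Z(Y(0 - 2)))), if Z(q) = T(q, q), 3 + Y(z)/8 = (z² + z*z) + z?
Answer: -3/1072 ≈ -0.0027985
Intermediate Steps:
Y(z) = -24 + 8*z + 16*z² (Y(z) = -24 + 8*((z² + z*z) + z) = -24 + 8*((z² + z²) + z) = -24 + 8*(2*z² + z) = -24 + 8*(z + 2*z²) = -24 + (8*z + 16*z²) = -24 + 8*z + 16*z²)
T(Q, B) = 0
Z(q) = 0
g = -1072/3 (g = -(-268)*(-4)/3 = -⅓*1072 = -1072/3 ≈ -357.33)
G(p) = -8*p²
1/(g + G(Z(Y(0 - 2)))) = 1/(-1072/3 - 8*0²) = 1/(-1072/3 - 8*0) = 1/(-1072/3 + 0) = 1/(-1072/3) = -3/1072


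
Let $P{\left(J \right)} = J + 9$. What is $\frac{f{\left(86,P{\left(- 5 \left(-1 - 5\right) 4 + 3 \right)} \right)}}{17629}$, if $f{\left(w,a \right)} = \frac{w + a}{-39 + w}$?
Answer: $\frac{218}{828563} \approx 0.00026311$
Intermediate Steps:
$P{\left(J \right)} = 9 + J$
$f{\left(w,a \right)} = \frac{a + w}{-39 + w}$
$\frac{f{\left(86,P{\left(- 5 \left(-1 - 5\right) 4 + 3 \right)} \right)}}{17629} = \frac{\frac{1}{-39 + 86} \left(\left(9 + \left(- 5 \left(-1 - 5\right) 4 + 3\right)\right) + 86\right)}{17629} = \frac{\left(9 + \left(\left(-5\right) \left(-6\right) 4 + 3\right)\right) + 86}{47} \cdot \frac{1}{17629} = \frac{\left(9 + \left(30 \cdot 4 + 3\right)\right) + 86}{47} \cdot \frac{1}{17629} = \frac{\left(9 + \left(120 + 3\right)\right) + 86}{47} \cdot \frac{1}{17629} = \frac{\left(9 + 123\right) + 86}{47} \cdot \frac{1}{17629} = \frac{132 + 86}{47} \cdot \frac{1}{17629} = \frac{1}{47} \cdot 218 \cdot \frac{1}{17629} = \frac{218}{47} \cdot \frac{1}{17629} = \frac{218}{828563}$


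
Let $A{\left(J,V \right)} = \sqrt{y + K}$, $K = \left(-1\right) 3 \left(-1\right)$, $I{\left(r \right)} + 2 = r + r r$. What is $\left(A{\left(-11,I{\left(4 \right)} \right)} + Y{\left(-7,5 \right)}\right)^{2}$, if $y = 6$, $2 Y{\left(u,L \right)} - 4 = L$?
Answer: $\frac{225}{4} \approx 56.25$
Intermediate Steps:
$I{\left(r \right)} = -2 + r + r^{2}$ ($I{\left(r \right)} = -2 + \left(r + r r\right) = -2 + \left(r + r^{2}\right) = -2 + r + r^{2}$)
$Y{\left(u,L \right)} = 2 + \frac{L}{2}$
$K = 3$ ($K = \left(-3\right) \left(-1\right) = 3$)
$A{\left(J,V \right)} = 3$ ($A{\left(J,V \right)} = \sqrt{6 + 3} = \sqrt{9} = 3$)
$\left(A{\left(-11,I{\left(4 \right)} \right)} + Y{\left(-7,5 \right)}\right)^{2} = \left(3 + \left(2 + \frac{1}{2} \cdot 5\right)\right)^{2} = \left(3 + \left(2 + \frac{5}{2}\right)\right)^{2} = \left(3 + \frac{9}{2}\right)^{2} = \left(\frac{15}{2}\right)^{2} = \frac{225}{4}$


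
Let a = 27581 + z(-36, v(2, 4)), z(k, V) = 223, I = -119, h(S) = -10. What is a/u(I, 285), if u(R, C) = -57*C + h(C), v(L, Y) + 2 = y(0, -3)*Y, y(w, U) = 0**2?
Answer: -27804/16255 ≈ -1.7105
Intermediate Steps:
y(w, U) = 0
v(L, Y) = -2 (v(L, Y) = -2 + 0*Y = -2 + 0 = -2)
u(R, C) = -10 - 57*C (u(R, C) = -57*C - 10 = -10 - 57*C)
a = 27804 (a = 27581 + 223 = 27804)
a/u(I, 285) = 27804/(-10 - 57*285) = 27804/(-10 - 16245) = 27804/(-16255) = 27804*(-1/16255) = -27804/16255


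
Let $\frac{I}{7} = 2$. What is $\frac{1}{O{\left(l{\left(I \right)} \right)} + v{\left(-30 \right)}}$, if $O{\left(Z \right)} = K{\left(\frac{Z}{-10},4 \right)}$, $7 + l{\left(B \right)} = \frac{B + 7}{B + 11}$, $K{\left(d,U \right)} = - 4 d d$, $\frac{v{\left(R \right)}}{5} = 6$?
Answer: $\frac{15625}{445034} \approx 0.03511$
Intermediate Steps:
$I = 14$ ($I = 7 \cdot 2 = 14$)
$v{\left(R \right)} = 30$ ($v{\left(R \right)} = 5 \cdot 6 = 30$)
$K{\left(d,U \right)} = - 4 d^{2}$
$l{\left(B \right)} = -7 + \frac{7 + B}{11 + B}$ ($l{\left(B \right)} = -7 + \frac{B + 7}{B + 11} = -7 + \frac{7 + B}{11 + B}$)
$O{\left(Z \right)} = - \frac{Z^{2}}{25}$ ($O{\left(Z \right)} = - 4 \left(\frac{Z}{-10}\right)^{2} = - 4 \left(Z \left(- \frac{1}{10}\right)\right)^{2} = - 4 \left(- \frac{Z}{10}\right)^{2} = - 4 \frac{Z^{2}}{100} = - \frac{Z^{2}}{25}$)
$\frac{1}{O{\left(l{\left(I \right)} \right)} + v{\left(-30 \right)}} = \frac{1}{- \frac{\left(\frac{2 \left(-35 - 42\right)}{11 + 14}\right)^{2}}{25} + 30} = \frac{1}{- \frac{\left(\frac{2 \left(-35 - 42\right)}{25}\right)^{2}}{25} + 30} = \frac{1}{- \frac{\left(2 \cdot \frac{1}{25} \left(-77\right)\right)^{2}}{25} + 30} = \frac{1}{- \frac{\left(- \frac{154}{25}\right)^{2}}{25} + 30} = \frac{1}{\left(- \frac{1}{25}\right) \frac{23716}{625} + 30} = \frac{1}{- \frac{23716}{15625} + 30} = \frac{1}{\frac{445034}{15625}} = \frac{15625}{445034}$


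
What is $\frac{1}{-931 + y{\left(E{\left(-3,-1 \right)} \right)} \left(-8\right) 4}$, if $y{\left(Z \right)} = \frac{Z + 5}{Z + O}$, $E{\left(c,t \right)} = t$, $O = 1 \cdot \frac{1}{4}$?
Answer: $- \frac{3}{2281} \approx -0.0013152$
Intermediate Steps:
$O = \frac{1}{4}$ ($O = 1 \cdot \frac{1}{4} = \frac{1}{4} \approx 0.25$)
$y{\left(Z \right)} = \frac{5 + Z}{\frac{1}{4} + Z}$ ($y{\left(Z \right)} = \frac{Z + 5}{Z + \frac{1}{4}} = \frac{5 + Z}{\frac{1}{4} + Z}$)
$\frac{1}{-931 + y{\left(E{\left(-3,-1 \right)} \right)} \left(-8\right) 4} = \frac{1}{-931 + \frac{4 \left(5 - 1\right)}{1 + 4 \left(-1\right)} \left(-8\right) 4} = \frac{1}{-931 + 4 \frac{1}{1 - 4} \cdot 4 \left(-8\right) 4} = \frac{1}{-931 + 4 \frac{1}{-3} \cdot 4 \left(-8\right) 4} = \frac{1}{-931 + 4 \left(- \frac{1}{3}\right) 4 \left(-8\right) 4} = \frac{1}{-931 + \left(- \frac{16}{3}\right) \left(-8\right) 4} = \frac{1}{-931 + \frac{128}{3} \cdot 4} = \frac{1}{-931 + \frac{512}{3}} = \frac{1}{- \frac{2281}{3}} = - \frac{3}{2281}$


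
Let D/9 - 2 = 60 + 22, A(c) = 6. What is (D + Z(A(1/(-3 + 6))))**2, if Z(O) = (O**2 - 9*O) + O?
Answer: 553536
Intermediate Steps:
Z(O) = O**2 - 8*O
D = 756 (D = 18 + 9*(60 + 22) = 18 + 9*82 = 18 + 738 = 756)
(D + Z(A(1/(-3 + 6))))**2 = (756 + 6*(-8 + 6))**2 = (756 + 6*(-2))**2 = (756 - 12)**2 = 744**2 = 553536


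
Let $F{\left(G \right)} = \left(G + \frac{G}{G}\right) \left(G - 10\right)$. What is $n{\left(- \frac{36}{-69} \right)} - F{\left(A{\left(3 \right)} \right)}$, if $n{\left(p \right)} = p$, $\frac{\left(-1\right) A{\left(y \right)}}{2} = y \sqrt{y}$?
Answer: $- \frac{2242}{23} - 54 \sqrt{3} \approx -191.01$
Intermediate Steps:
$A{\left(y \right)} = - 2 y^{\frac{3}{2}}$ ($A{\left(y \right)} = - 2 y \sqrt{y} = - 2 y^{\frac{3}{2}}$)
$F{\left(G \right)} = \left(1 + G\right) \left(-10 + G\right)$ ($F{\left(G \right)} = \left(G + 1\right) \left(-10 + G\right) = \left(1 + G\right) \left(-10 + G\right)$)
$n{\left(- \frac{36}{-69} \right)} - F{\left(A{\left(3 \right)} \right)} = - \frac{36}{-69} - \left(-10 + \left(- 2 \cdot 3^{\frac{3}{2}}\right)^{2} - 9 \left(- 2 \cdot 3^{\frac{3}{2}}\right)\right) = \left(-36\right) \left(- \frac{1}{69}\right) - \left(-10 + \left(- 2 \cdot 3 \sqrt{3}\right)^{2} - 9 \left(- 2 \cdot 3 \sqrt{3}\right)\right) = \frac{12}{23} - \left(-10 + \left(- 6 \sqrt{3}\right)^{2} - 9 \left(- 6 \sqrt{3}\right)\right) = \frac{12}{23} - \left(-10 + 108 + 54 \sqrt{3}\right) = \frac{12}{23} - \left(98 + 54 \sqrt{3}\right) = - \frac{2242}{23} - 54 \sqrt{3}$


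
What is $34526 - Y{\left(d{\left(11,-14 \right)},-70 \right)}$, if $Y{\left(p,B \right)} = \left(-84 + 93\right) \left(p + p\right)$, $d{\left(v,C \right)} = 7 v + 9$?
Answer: $32978$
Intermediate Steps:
$d{\left(v,C \right)} = 9 + 7 v$
$Y{\left(p,B \right)} = 18 p$ ($Y{\left(p,B \right)} = 9 \cdot 2 p = 18 p$)
$34526 - Y{\left(d{\left(11,-14 \right)},-70 \right)} = 34526 - 18 \left(9 + 7 \cdot 11\right) = 34526 - 18 \left(9 + 77\right) = 34526 - 18 \cdot 86 = 34526 - 1548 = 32978$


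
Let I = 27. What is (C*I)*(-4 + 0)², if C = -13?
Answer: -5616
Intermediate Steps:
(C*I)*(-4 + 0)² = (-13*27)*(-4 + 0)² = -351*(-4)² = -351*16 = -5616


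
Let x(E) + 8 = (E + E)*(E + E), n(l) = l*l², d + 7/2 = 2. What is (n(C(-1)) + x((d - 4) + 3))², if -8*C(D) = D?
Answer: 75777025/262144 ≈ 289.07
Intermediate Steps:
d = -3/2 (d = -7/2 + 2 = -3/2 ≈ -1.5000)
C(D) = -D/8
n(l) = l³
x(E) = -8 + 4*E² (x(E) = -8 + (E + E)*(E + E) = -8 + (2*E)*(2*E) = -8 + 4*E²)
(n(C(-1)) + x((d - 4) + 3))² = ((-⅛*(-1))³ + (-8 + 4*((-3/2 - 4) + 3)²))² = ((⅛)³ + (-8 + 4*(-11/2 + 3)²))² = (1/512 + (-8 + 4*(-5/2)²))² = (1/512 + (-8 + 4*(25/4)))² = (1/512 + (-8 + 25))² = (1/512 + 17)² = (8705/512)² = 75777025/262144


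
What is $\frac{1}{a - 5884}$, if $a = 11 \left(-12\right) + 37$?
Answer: $- \frac{1}{5979} \approx -0.00016725$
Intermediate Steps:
$a = -95$ ($a = -132 + 37 = -95$)
$\frac{1}{a - 5884} = \frac{1}{-95 - 5884} = \frac{1}{-5979} = - \frac{1}{5979}$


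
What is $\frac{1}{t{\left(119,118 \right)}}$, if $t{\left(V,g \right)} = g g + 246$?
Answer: $\frac{1}{14170} \approx 7.0572 \cdot 10^{-5}$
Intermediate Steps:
$t{\left(V,g \right)} = 246 + g^{2}$ ($t{\left(V,g \right)} = g^{2} + 246 = 246 + g^{2}$)
$\frac{1}{t{\left(119,118 \right)}} = \frac{1}{246 + 118^{2}} = \frac{1}{246 + 13924} = \frac{1}{14170}$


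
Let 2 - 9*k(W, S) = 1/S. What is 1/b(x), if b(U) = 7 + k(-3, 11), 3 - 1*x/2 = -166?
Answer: 33/238 ≈ 0.13866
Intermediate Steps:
k(W, S) = 2/9 - 1/(9*S)
x = 338 (x = 6 - 2*(-166) = 6 + 332 = 338)
b(U) = 238/33 (b(U) = 7 + (1/9)*(-1 + 2*11)/11 = 7 + (1/9)*(1/11)*(-1 + 22) = 7 + (1/9)*(1/11)*21 = 7 + 7/33 = 238/33)
1/b(x) = 1/(238/33) = 33/238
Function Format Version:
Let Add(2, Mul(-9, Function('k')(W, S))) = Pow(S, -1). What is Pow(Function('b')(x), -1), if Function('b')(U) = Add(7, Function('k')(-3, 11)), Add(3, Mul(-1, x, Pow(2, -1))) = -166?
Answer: Rational(33, 238) ≈ 0.13866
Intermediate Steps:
Function('k')(W, S) = Add(Rational(2, 9), Mul(Rational(-1, 9), Pow(S, -1)))
x = 338 (x = Add(6, Mul(-2, -166)) = Add(6, 332) = 338)
Function('b')(U) = Rational(238, 33) (Function('b')(U) = Add(7, Mul(Rational(1, 9), Pow(11, -1), Add(-1, Mul(2, 11)))) = Add(7, Mul(Rational(1, 9), Rational(1, 11), Add(-1, 22))) = Add(7, Mul(Rational(1, 9), Rational(1, 11), 21)) = Add(7, Rational(7, 33)) = Rational(238, 33))
Pow(Function('b')(x), -1) = Pow(Rational(238, 33), -1) = Rational(33, 238)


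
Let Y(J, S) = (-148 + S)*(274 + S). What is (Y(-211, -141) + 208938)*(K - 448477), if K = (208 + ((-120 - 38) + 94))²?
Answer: -72930268241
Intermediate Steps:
K = 20736 (K = (208 + (-158 + 94))² = (208 - 64)² = 144² = 20736)
(Y(-211, -141) + 208938)*(K - 448477) = ((-40552 + (-141)² + 126*(-141)) + 208938)*(20736 - 448477) = ((-40552 + 19881 - 17766) + 208938)*(-427741) = (-38437 + 208938)*(-427741) = 170501*(-427741) = -72930268241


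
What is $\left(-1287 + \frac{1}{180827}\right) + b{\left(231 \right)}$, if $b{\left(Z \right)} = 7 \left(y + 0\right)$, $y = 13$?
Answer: $- \frac{216269091}{180827} \approx -1196.0$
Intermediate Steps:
$b{\left(Z \right)} = 91$ ($b{\left(Z \right)} = 7 \left(13 + 0\right) = 7 \cdot 13 = 91$)
$\left(-1287 + \frac{1}{180827}\right) + b{\left(231 \right)} = \left(-1287 + \frac{1}{180827}\right) + 91 = - \frac{232724348}{180827} + 91 = - \frac{216269091}{180827}$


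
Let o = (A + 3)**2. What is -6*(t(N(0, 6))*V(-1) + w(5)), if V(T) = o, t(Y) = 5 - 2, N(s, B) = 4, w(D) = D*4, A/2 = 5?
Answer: -3162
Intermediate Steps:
A = 10 (A = 2*5 = 10)
w(D) = 4*D
t(Y) = 3
o = 169 (o = (10 + 3)**2 = 13**2 = 169)
V(T) = 169
-6*(t(N(0, 6))*V(-1) + w(5)) = -6*(3*169 + 4*5) = -6*(507 + 20) = -6*527 = -3162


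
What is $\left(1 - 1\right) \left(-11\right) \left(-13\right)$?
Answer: $0$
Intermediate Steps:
$\left(1 - 1\right) \left(-11\right) \left(-13\right) = 0 \left(-11\right) \left(-13\right) = 0 \left(-13\right) = 0$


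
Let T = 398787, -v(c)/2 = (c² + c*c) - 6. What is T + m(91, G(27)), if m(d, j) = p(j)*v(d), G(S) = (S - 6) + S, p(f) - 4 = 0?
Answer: 266339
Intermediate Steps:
p(f) = 4 (p(f) = 4 + 0 = 4)
v(c) = 12 - 4*c² (v(c) = -2*((c² + c*c) - 6) = -2*((c² + c²) - 6) = -2*(2*c² - 6) = -2*(-6 + 2*c²) = 12 - 4*c²)
G(S) = -6 + 2*S (G(S) = (-6 + S) + S = -6 + 2*S)
m(d, j) = 48 - 16*d² (m(d, j) = 4*(12 - 4*d²) = 48 - 16*d²)
T + m(91, G(27)) = 398787 + (48 - 16*91²) = 398787 + (48 - 16*8281) = 398787 + (48 - 132496) = 398787 - 132448 = 266339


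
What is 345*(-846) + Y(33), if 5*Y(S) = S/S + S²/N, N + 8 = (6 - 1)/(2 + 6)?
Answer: -86110303/295 ≈ -2.9190e+5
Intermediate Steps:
N = -59/8 (N = -8 + (6 - 1)/(2 + 6) = -8 + 5/8 = -59/8 ≈ -7.3750)
Y(S) = ⅕ - 8*S²/295 (Y(S) = (S/S + S²/(-59/8))/5 = (1 + S²*(-8/59))/5 = (1 - 8*S²/59)/5 = ⅕ - 8*S²/295)
345*(-846) + Y(33) = 345*(-846) + (⅕ - 8/295*33²) = -291870 + (⅕ - 8/295*1089) = -291870 + (⅕ - 8712/295) = -291870 - 8653/295 = -86110303/295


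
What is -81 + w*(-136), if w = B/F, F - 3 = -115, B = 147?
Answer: 195/2 ≈ 97.500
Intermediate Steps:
F = -112 (F = 3 - 115 = -112)
w = -21/16 (w = 147/(-112) = 147*(-1/112) = -21/16 ≈ -1.3125)
-81 + w*(-136) = -81 - 21/16*(-136) = -81 + 357/2 = 195/2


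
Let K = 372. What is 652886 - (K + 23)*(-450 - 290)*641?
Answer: 188017186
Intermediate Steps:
652886 - (K + 23)*(-450 - 290)*641 = 652886 - (372 + 23)*(-450 - 290)*641 = 652886 - 395*(-740)*641 = 652886 - (-292300)*641 = 652886 - 1*(-187364300) = 652886 + 187364300 = 188017186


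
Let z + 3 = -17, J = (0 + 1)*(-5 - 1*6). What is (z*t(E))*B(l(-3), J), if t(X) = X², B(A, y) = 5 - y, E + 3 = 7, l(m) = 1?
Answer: -5120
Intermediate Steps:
E = 4 (E = -3 + 7 = 4)
J = -11 (J = 1*(-5 - 6) = 1*(-11) = -11)
z = -20 (z = -3 - 17 = -20)
(z*t(E))*B(l(-3), J) = (-20*4²)*(5 - 1*(-11)) = (-20*16)*(5 + 11) = -320*16 = -5120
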